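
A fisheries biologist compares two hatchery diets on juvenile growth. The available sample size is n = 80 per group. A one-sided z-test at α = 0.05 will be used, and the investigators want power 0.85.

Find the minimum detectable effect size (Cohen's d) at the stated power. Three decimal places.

Required noncentrality: δ = z_{0.05} + z_{0.15} = 1.645 + 1.036 = 2.681.
δ = d·√(n/2) ⇒ d = δ/√(n/2) = 2.681/√(80/2) = 0.4239.

d ≈ 0.424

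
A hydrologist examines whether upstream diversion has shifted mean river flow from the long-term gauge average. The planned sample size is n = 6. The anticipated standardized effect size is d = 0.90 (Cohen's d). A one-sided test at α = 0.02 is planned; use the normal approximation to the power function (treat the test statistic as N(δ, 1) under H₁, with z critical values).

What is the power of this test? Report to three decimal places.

Power ≈ 0.560

Noncentrality parameter: δ = d·√n = 0.90 × √6 = 2.2045
One-sided α = 0.02 → critical value z_{0.02} = 2.054.
Power = Φ(δ − 2.054) = Φ(0.151) = 0.5599.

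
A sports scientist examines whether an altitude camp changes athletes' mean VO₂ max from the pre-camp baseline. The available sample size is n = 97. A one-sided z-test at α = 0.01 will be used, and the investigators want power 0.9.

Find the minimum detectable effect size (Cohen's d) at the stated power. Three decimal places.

Need Φ(δ − 2.326) = 0.9, so δ = 2.326 + 1.282 = 3.608.
δ = d·√n ⇒ d = δ/√n = 3.608/√97 = 0.3663.

d ≈ 0.366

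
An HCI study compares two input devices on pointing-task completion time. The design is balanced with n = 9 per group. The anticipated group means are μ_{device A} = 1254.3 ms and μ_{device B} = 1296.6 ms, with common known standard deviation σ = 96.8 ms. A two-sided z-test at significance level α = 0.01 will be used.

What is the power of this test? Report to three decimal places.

Standardized effect: d = |μ_{device A} − μ_{device B}| / σ = |1254.3 − 1296.6| / 96.8 = 0.4370
Noncentrality parameter: δ = d·√(n/2) = 0.4370 × √(9/2) = 0.9270
Two-sided α = 0.01 → critical value z_{0.005} = 2.576.
Power = Φ(δ − 2.576) + Φ(−δ − 2.576) = Φ(-1.649) + Φ(-3.503) = 0.0496 + 0.0002 = 0.0498.

Power ≈ 0.050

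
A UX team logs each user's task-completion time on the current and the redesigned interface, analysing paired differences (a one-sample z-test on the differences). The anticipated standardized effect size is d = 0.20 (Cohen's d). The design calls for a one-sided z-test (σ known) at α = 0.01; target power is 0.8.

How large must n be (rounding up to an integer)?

n = 251

Set Φ(δ − 2.326) = 0.8; then δ − 2.326 = Φ⁻¹(0.8) = 0.842, giving δ = 3.168.
δ = d·√n ⇒ n = (δ/d)² = (3.168 / 0.20)² = 250.90.
Round up to the next whole unit.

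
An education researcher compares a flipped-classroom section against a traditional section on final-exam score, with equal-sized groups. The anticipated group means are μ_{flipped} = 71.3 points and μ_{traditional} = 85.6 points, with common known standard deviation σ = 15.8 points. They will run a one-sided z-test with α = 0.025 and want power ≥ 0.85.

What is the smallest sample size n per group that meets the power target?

Standardized effect: d = |μ_{flipped} − μ_{traditional}| / σ = |71.3 − 85.6| / 15.8 = 0.9051
For power 0.85 need Φ(δ − z_{0.025}) = 0.85, so δ = z_{0.025} + z_{0.15} = 1.960 + 1.036 = 2.996.
δ = d·√(n/2) ⇒ n = 2(δ/d)² = 2 × (2.996 / 0.9051)² = 21.92.
Round up to the next whole unit.

n = 22 per group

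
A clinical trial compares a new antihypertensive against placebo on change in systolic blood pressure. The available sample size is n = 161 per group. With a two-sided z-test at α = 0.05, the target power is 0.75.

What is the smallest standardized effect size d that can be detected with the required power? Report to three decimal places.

d ≈ 0.294

Required noncentrality: δ = z_{0.025} + z_{0.25} = 1.960 + 0.674 = 2.634.
(Lower-tail contribution to power is negligible for δ > 0.)
δ = d·√(n/2) ⇒ d = δ/√(n/2) = 2.634/√(161/2) = 0.2936.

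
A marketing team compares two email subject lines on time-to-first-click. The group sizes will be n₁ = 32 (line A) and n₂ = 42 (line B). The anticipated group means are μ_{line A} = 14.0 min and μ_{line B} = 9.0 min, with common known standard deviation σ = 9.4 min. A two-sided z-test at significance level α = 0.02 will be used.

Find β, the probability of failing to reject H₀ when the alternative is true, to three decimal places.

β ≈ 0.524

Standardized effect: d = |μ_{line A} − μ_{line B}| / σ = |14.0 − 9.0| / 9.4 = 0.5319
Noncentrality parameter: δ = d / √(1/n₁ + 1/n₂) = 0.5319 / √(1/32 + 1/42) = 2.2669
Critical value for a two-sided test at α = 0.02: z_{α/2} = 2.326.
Power = Φ(δ − 2.326) + Φ(−δ − 2.326) = Φ(-0.059) + Φ(-4.593) = 0.4763 + 0.0000 = 0.4763.
Type II error: β = 1 − power = 1 − 0.4763 = 0.5237.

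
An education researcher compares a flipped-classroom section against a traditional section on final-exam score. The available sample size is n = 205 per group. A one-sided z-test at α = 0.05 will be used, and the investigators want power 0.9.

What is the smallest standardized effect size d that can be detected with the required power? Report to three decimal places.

d ≈ 0.289

Required noncentrality: δ = z_{0.05} + z_{0.10} = 1.645 + 1.282 = 2.926.
δ = d·√(n/2) ⇒ d = δ/√(n/2) = 2.926/√(205/2) = 0.2890.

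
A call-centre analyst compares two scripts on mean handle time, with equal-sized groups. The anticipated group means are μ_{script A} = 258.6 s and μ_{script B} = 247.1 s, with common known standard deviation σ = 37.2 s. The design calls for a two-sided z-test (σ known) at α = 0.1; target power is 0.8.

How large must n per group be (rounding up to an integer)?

n = 130 per group

Standardized effect: d = |μ_{script A} − μ_{script B}| / σ = |258.6 − 247.1| / 37.2 = 0.3091
For power 0.8 need Φ(δ − z_{0.05}) = 0.8, so δ = z_{0.05} + z_{0.20} = 1.645 + 0.842 = 2.486.
(Ignoring the negligible lower-tail rejection probability gives the usual closed-form inversion.)
δ = d·√(n/2) ⇒ n = 2(δ/d)² = 2 × (2.486 / 0.3091)² = 129.39.
Rounding up, n = 130 per group.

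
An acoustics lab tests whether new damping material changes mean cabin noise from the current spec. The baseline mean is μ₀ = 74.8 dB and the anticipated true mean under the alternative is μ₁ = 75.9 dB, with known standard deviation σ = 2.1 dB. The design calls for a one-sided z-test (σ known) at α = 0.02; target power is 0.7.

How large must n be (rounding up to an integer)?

Standardized effect: d = |μ₁ − μ₀| / σ = |75.9 − 74.8| / 2.1 = 0.5238
Set Φ(δ − 2.054) = 0.7; then δ − 2.054 = Φ⁻¹(0.7) = 0.524, giving δ = 2.578.
δ = d·√n ⇒ n = (δ/d)² = (2.578 / 0.5238)² = 24.23.
Rounding up, n = 25.

n = 25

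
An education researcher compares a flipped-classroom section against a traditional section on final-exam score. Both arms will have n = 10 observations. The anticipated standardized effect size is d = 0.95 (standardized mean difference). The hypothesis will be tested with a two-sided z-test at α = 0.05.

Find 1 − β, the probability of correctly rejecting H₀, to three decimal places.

Power ≈ 0.565

Noncentrality parameter: δ = d·√(n/2) = 0.95 × √(10/2) = 2.1243
Two-sided α = 0.05 → critical value z_{0.025} = 1.960.
Power = Φ(δ − 1.960) + Φ(−δ − 1.960) = Φ(0.164) + Φ(-4.084) = 0.5653 + 0.0000 = 0.5653.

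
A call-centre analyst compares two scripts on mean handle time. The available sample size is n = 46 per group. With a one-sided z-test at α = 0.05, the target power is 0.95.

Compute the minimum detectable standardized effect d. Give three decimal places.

d ≈ 0.686

Need Φ(δ − 1.645) = 0.95, so δ = 1.645 + 1.645 = 3.290.
δ = d·√(n/2) ⇒ d = δ/√(n/2) = 3.290/√(46/2) = 0.6860.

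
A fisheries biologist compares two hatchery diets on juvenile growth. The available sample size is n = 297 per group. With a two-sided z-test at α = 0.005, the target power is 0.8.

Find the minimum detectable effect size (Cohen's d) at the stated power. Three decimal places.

Need Φ(δ − 2.807) = 0.8, so δ = 2.807 + 0.842 = 3.649.
(Lower-tail contribution to power is negligible for δ > 0.)
δ = d·√(n/2) ⇒ d = δ/√(n/2) = 3.649/√(297/2) = 0.2994.

d ≈ 0.299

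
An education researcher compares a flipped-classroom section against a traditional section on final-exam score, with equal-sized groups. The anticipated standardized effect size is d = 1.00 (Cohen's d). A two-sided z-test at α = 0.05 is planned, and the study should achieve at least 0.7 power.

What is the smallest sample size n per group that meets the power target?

For power 0.7 need Φ(δ − z_{0.025}) = 0.7, so δ = z_{0.025} + z_{0.30} = 1.960 + 0.524 = 2.484.
(For δ > 0 the lower-tail rejection region contributes negligibly to power, so the one-term inversion is standard.)
δ = d·√(n/2) ⇒ n = 2(δ/d)² = 2 × (2.484 / 1.00)² = 12.34.
Round up to the next whole unit.

n = 13 per group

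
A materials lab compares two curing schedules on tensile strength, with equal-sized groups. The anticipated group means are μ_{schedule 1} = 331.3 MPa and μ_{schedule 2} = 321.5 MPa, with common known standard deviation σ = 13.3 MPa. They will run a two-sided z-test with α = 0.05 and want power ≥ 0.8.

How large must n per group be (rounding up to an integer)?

Standardized effect: d = |μ_{schedule 1} − μ_{schedule 2}| / σ = |331.3 − 321.5| / 13.3 = 0.7368
For power 0.8 need Φ(δ − z_{0.025}) = 0.8, so δ = z_{0.025} + z_{0.20} = 1.960 + 0.842 = 2.802.
(For δ > 0 the lower-tail rejection region contributes negligibly to power, so the one-term inversion is standard.)
δ = d·√(n/2) ⇒ n = 2(δ/d)² = 2 × (2.802 / 0.7368)² = 28.91.
Round up to the next whole unit.

n = 29 per group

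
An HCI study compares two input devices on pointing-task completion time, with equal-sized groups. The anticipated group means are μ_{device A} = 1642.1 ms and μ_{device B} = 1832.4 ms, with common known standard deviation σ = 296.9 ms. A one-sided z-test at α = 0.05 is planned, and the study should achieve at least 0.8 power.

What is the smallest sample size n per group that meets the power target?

n = 31 per group

Standardized effect: d = |μ_{device A} − μ_{device B}| / σ = |1642.1 − 1832.4| / 296.9 = 0.6410
Set Φ(δ − 1.645) = 0.8; then δ − 1.645 = Φ⁻¹(0.8) = 0.842, giving δ = 2.486.
δ = d·√(n/2) ⇒ n = 2(δ/d)² = 2 × (2.486 / 0.6410)² = 30.10.
Round up to the next whole unit.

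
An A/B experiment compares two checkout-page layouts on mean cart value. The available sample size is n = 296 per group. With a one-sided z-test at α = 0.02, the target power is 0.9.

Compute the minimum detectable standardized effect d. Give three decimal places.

d ≈ 0.274

Need Φ(δ − 2.054) = 0.9, so δ = 2.054 + 1.282 = 3.335.
δ = d·√(n/2) ⇒ d = δ/√(n/2) = 3.335/√(296/2) = 0.2742.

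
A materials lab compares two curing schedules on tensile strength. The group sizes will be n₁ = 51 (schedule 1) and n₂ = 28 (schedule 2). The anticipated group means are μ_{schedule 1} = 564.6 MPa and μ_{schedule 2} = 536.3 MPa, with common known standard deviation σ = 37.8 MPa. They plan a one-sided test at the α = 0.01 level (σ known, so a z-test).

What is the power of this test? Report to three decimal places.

Standardized effect: d = |μ_{schedule 1} − μ_{schedule 2}| / σ = |564.6 − 536.3| / 37.8 = 0.7487
Noncentrality parameter: δ = d / √(1/n₁ + 1/n₂) = 0.7487 / √(1/51 + 1/28) = 3.1831
Critical value for a one-sided test at α = 0.01: z_α = 2.326.
Power = P(Z > 2.326 − δ) = Φ(0.857) = 0.8042.

Power ≈ 0.804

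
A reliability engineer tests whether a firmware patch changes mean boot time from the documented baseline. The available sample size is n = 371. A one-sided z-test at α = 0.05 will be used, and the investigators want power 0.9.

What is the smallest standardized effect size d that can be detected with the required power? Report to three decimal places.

d ≈ 0.152

Required noncentrality: δ = z_{0.05} + z_{0.10} = 1.645 + 1.282 = 2.926.
δ = d·√n ⇒ d = δ/√n = 2.926/√371 = 0.1519.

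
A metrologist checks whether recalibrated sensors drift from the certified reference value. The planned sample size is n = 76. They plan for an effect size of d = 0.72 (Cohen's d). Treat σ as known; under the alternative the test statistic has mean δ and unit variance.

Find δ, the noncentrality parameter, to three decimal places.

δ = d·√n = 0.72 × √76 = 6.2768

δ ≈ 6.277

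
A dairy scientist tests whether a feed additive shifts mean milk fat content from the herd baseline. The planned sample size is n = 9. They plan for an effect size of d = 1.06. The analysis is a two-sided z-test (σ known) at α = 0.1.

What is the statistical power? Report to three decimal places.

Noncentrality parameter: λ = d·√n = 1.06 × √9 = 3.1800
Two-sided α = 0.1 → critical value z_{0.05} = 1.645.
Power = Φ(λ − 1.645) + Φ(−λ − 1.645) = Φ(1.535) + Φ(-4.825) = 0.9376 + 0.0000 = 0.9376.

Power ≈ 0.938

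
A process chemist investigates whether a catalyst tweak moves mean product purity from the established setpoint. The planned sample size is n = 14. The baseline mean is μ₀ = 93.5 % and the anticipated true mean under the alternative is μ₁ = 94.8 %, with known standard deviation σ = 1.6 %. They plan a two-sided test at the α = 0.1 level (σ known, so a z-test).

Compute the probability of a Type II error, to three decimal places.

β ≈ 0.081

Standardized effect: d = |μ₁ − μ₀| / σ = |94.8 − 93.5| / 1.6 = 0.8125
Noncentrality parameter: δ = d·√n = 0.8125 × √14 = 3.0401
Critical value for a two-sided test at α = 0.1: z_{α/2} = 1.645.
Power = Φ(δ − 1.645) + Φ(−δ − 1.645) = Φ(1.395) + Φ(-4.685) = 0.9185 + 0.0000 = 0.9185.
Type II error: β = 1 − power = 1 − 0.9185 = 0.0815.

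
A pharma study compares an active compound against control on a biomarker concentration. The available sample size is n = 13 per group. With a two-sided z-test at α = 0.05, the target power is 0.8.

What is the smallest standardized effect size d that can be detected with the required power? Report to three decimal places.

d ≈ 1.099

Required noncentrality: δ = z_{0.025} + z_{0.20} = 1.960 + 0.842 = 2.802.
(The second rejection-region term Φ(−δ − z_{α/2}) is negligible and dropped.)
δ = d·√(n/2) ⇒ d = δ/√(n/2) = 2.802/√(13/2) = 1.0989.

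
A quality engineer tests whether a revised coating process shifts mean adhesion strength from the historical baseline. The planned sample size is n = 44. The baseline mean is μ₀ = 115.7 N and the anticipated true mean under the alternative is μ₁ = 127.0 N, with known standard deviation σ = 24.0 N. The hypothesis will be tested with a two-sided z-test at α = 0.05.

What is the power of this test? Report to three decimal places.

Power ≈ 0.878

Standardized effect: d = |μ₁ − μ₀| / σ = |127.0 − 115.7| / 24.0 = 0.4708
Noncentrality parameter: δ = d·√n = 0.4708 × √44 = 3.1232
Critical value for a two-sided test at α = 0.05: z_{α/2} = 1.960.
Power = Φ(δ − 1.960) + Φ(−δ − 1.960) = Φ(1.163) + Φ(-5.083) = 0.8776 + 0.0000 = 0.8776.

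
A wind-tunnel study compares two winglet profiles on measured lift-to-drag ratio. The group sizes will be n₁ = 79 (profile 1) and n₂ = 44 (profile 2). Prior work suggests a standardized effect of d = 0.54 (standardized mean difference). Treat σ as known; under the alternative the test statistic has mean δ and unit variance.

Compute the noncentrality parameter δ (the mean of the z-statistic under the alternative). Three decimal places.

δ ≈ 2.871

δ = d / √(1/n₁ + 1/n₂) = 0.54 / √(1/79 + 1/44) = 2.8707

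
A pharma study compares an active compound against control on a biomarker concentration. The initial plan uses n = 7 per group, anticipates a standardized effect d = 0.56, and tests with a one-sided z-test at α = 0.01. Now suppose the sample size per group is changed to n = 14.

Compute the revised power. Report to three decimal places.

Power ≈ 0.199

With n = 14 per group: δ = d·√(n/2) = 0.56 × √(14/2) = 1.4816. Critical value z_{0.01} = 2.326.
Revised power = P(Z > 2.326 − δ) = Φ(-0.845) = 0.1991.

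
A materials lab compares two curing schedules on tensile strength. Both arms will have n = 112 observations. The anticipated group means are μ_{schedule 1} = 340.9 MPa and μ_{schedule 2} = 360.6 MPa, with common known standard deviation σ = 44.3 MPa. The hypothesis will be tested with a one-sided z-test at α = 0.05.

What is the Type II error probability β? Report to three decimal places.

β ≈ 0.046

Standardized effect: d = |μ_{schedule 1} − μ_{schedule 2}| / σ = |340.9 − 360.6| / 44.3 = 0.4447
Noncentrality parameter: δ = d·√(n/2) = 0.4447 × √(112/2) = 3.3278
Critical value for a one-sided test at α = 0.05: z_α = 1.645.
Power = Φ(δ − 1.645) = Φ(1.683) = 0.9538.
Type II error: β = 1 − power = 1 − 0.9538 = 0.0462.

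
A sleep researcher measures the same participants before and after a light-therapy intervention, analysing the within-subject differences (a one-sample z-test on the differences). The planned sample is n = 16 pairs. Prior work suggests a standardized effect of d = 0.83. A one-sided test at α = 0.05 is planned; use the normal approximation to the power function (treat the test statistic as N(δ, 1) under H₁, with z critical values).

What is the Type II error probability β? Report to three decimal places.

β ≈ 0.047

Noncentrality parameter: λ = d·√n = 0.83 × √16 = 3.3200
One-sided α = 0.05 → critical value z_{0.05} = 1.645.
Power = Φ(λ − 1.645) = Φ(1.675) = 0.9530.
Type II error: β = 1 − power = 1 − 0.9530 = 0.0470.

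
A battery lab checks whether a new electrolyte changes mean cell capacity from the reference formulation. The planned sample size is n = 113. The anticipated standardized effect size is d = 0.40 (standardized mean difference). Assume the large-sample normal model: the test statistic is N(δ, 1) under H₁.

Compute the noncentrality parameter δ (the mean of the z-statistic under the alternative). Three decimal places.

δ ≈ 4.252

δ = d·√n = 0.40 × √113 = 4.2521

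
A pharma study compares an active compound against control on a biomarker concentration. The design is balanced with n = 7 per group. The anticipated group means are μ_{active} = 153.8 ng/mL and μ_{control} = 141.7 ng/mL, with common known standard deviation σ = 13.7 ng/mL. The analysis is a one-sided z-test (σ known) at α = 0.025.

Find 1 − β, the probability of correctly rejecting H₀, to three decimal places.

Standardized effect: d = |μ_{active} − μ_{control}| / σ = |153.8 − 141.7| / 13.7 = 0.8832
Noncentrality parameter: δ = d·√(n/2) = 0.8832 × √(7/2) = 1.6523
One-sided α = 0.025 → critical value z_{0.025} = 1.960.
Power = Φ(δ − 1.960) = Φ(-0.308) = 0.3792.

Power ≈ 0.379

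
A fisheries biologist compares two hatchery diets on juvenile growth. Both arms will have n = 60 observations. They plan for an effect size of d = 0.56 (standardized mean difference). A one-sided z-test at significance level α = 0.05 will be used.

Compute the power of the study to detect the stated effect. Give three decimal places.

Noncentrality parameter: λ = d·√(n/2) = 0.56 × √(60/2) = 3.0672
Critical value for a one-sided test at α = 0.05: z_α = 1.645.
Power = P(Z > 1.645 − λ) = Φ(1.422) = 0.9225.

Power ≈ 0.923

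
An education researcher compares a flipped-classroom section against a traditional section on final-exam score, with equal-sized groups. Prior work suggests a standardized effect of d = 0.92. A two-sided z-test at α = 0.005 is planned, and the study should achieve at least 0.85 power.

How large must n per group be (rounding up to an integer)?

n = 35 per group

Set Φ(δ − 2.807) = 0.85; then δ − 2.807 = Φ⁻¹(0.85) = 1.036, giving δ = 3.843.
(For δ > 0 the lower-tail rejection region contributes negligibly to power, so the one-term inversion is standard.)
δ = d·√(n/2) ⇒ n = 2(δ/d)² = 2 × (3.843 / 0.92)² = 34.91.
Rounding up, n = 35 per group.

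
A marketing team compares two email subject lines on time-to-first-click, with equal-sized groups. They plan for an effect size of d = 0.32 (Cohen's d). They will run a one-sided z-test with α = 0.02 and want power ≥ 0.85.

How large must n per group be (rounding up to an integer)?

n = 187 per group

Set Φ(δ − 2.054) = 0.85; then δ − 2.054 = Φ⁻¹(0.85) = 1.036, giving δ = 3.090.
δ = d·√(n/2) ⇒ n = 2(δ/d)² = 2 × (3.090 / 0.32)² = 186.51.
Round up to the next whole unit.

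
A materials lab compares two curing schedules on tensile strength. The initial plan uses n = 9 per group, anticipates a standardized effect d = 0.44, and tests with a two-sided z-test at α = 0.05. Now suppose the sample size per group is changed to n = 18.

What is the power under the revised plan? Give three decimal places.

Power ≈ 0.262

With n = 18 per group: δ = d·√(n/2) = 0.44 × √(18/2) = 1.3200. Critical value z_{0.025} = 1.960.
Revised power = Φ(δ − 1.960) + Φ(−δ − 1.960) = Φ(-0.640) + Φ(-3.280) = 0.2611 + 0.0005 = 0.2616.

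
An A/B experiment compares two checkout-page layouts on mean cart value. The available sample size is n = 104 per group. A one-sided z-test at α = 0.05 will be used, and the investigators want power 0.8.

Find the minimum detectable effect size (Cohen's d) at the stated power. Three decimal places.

Need Φ(δ − 1.645) = 0.8, so δ = 1.645 + 0.842 = 2.486.
δ = d·√(n/2) ⇒ d = δ/√(n/2) = 2.486/√(104/2) = 0.3448.

d ≈ 0.345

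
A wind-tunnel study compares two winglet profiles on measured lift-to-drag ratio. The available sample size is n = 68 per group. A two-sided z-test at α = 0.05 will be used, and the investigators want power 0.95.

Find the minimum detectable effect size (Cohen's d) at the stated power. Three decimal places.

Required noncentrality: δ = z_{0.025} + z_{0.05} = 1.960 + 1.645 = 3.605.
(Lower-tail contribution to power is negligible for δ > 0.)
δ = d·√(n/2) ⇒ d = δ/√(n/2) = 3.605/√(68/2) = 0.6182.

d ≈ 0.618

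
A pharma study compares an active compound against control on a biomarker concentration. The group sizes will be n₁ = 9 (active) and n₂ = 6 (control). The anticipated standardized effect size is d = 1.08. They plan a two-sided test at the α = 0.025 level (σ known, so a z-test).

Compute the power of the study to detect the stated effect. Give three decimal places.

Power ≈ 0.424

Noncentrality parameter: δ = d / √(1/n₁ + 1/n₂) = 1.08 / √(1/9 + 1/6) = 2.0492
Critical value for a two-sided test at α = 0.025: z_{α/2} = 2.241.
Power = Φ(δ − 2.241) + Φ(−δ − 2.241) = Φ(-0.192) + Φ(-4.291) = 0.4238 + 0.0000 = 0.4238.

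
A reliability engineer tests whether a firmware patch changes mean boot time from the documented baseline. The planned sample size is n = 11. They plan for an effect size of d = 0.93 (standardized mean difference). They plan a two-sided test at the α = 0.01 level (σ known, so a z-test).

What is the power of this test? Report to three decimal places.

Power ≈ 0.694

Noncentrality parameter: δ = d·√n = 0.93 × √11 = 3.0845
Critical value for a two-sided test at α = 0.01: z_{α/2} = 2.576.
Power = Φ(δ − 2.576) + Φ(−δ − 2.576) = Φ(0.509) + Φ(-5.660) = 0.6945 + 0.0000 = 0.6945.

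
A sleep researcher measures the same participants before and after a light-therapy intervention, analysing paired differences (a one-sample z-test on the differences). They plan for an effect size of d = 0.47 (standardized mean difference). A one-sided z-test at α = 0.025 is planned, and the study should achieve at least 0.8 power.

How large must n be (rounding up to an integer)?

For power 0.8 need Φ(δ − z_{0.025}) = 0.8, so δ = z_{0.025} + z_{0.20} = 1.960 + 0.842 = 2.802.
δ = d·√n ⇒ n = (δ/d)² = (2.802 / 0.47)² = 35.53.
Round up to the next whole unit.

n = 36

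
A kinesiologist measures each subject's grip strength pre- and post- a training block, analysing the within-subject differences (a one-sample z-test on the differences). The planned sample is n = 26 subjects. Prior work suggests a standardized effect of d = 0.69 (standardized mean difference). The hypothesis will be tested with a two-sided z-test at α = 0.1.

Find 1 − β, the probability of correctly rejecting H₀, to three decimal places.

Power ≈ 0.969

Noncentrality parameter: δ = d·√n = 0.69 × √26 = 3.5183
Two-sided α = 0.1 → critical value z_{0.05} = 1.645.
Power = Φ(δ − 1.645) + Φ(−δ − 1.645) = Φ(1.873) + Φ(-5.163) = 0.9695 + 0.0000 = 0.9695.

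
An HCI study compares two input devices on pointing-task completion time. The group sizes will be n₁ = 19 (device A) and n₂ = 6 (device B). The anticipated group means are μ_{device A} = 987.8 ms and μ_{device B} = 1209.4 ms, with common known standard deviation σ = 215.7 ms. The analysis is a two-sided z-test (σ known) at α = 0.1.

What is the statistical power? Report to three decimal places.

Power ≈ 0.709

Standardized effect: d = |μ_{device A} − μ_{device B}| / σ = |987.8 − 1209.4| / 215.7 = 1.0274
Noncentrality parameter: δ = d / √(1/n₁ + 1/n₂) = 1.0274 / √(1/19 + 1/6) = 2.1938
Two-sided α = 0.1 → critical value z_{0.05} = 1.645.
Power = Φ(δ − 1.645) + Φ(−δ − 1.645) = Φ(0.549) + Φ(-3.839) = 0.7085 + 0.0001 = 0.7085.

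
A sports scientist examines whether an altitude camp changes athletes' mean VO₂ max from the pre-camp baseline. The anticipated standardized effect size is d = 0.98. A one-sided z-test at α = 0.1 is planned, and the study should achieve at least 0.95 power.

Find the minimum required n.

n = 9

For power 0.95 need Φ(δ − z_{0.1}) = 0.95, so δ = z_{0.1} + z_{0.05} = 1.282 + 1.645 = 2.926.
δ = d·√n ⇒ n = (δ/d)² = (2.926 / 0.98)² = 8.92.
Rounding up, n = 9.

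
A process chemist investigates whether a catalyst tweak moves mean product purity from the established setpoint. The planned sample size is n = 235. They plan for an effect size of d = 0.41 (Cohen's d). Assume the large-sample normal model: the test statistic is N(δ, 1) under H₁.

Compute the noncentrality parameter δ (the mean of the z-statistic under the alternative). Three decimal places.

δ = d·√n = 0.41 × √235 = 6.2852

δ ≈ 6.285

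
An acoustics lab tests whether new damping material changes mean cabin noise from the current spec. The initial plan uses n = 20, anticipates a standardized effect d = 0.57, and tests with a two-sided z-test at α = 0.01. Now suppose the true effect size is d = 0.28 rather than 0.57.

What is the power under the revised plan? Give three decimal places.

With d = 0.28: δ = d·√n = 0.28 × √20 = 1.2522. Critical value z_{0.005} = 2.576.
Revised power = Φ(δ − 2.576) + Φ(−δ − 2.576) = Φ(-1.324) + Φ(-3.828) = 0.0928 + 0.0001 = 0.0929.

Power ≈ 0.093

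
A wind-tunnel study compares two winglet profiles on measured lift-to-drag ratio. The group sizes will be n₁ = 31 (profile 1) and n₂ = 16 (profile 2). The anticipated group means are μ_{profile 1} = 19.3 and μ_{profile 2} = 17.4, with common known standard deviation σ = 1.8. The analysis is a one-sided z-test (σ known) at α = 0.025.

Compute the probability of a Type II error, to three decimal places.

β ≈ 0.071

Standardized effect: d = |μ_{profile 1} − μ_{profile 2}| / σ = |19.3 − 17.4| / 1.8 = 1.0556
Noncentrality parameter: δ = d / √(1/n₁ + 1/n₂) = 1.0556 / √(1/31 + 1/16) = 3.4290
Critical value for a one-sided test at α = 0.025: z_α = 1.960.
Power = Φ(δ − 1.960) = Φ(1.469) = 0.9291.
Type II error: β = 1 − power = 1 − 0.9291 = 0.0709.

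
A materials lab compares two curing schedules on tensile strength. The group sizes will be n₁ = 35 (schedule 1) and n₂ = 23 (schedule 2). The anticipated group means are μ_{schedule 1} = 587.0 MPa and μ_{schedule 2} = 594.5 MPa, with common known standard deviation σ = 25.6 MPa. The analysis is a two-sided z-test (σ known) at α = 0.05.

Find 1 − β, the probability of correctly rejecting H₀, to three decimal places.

Standardized effect: d = |μ_{schedule 1} − μ_{schedule 2}| / σ = |587.0 − 594.5| / 25.6 = 0.2930
Noncentrality parameter: λ = d / √(1/n₁ + 1/n₂) = 0.2930 / √(1/35 + 1/23) = 1.0915
Critical value for a two-sided test at α = 0.05: z_{α/2} = 1.960.
Power = Φ(λ − 1.960) + Φ(−λ − 1.960) = Φ(-0.869) + Φ(-3.051) = 0.1926 + 0.0011 = 0.1937.

Power ≈ 0.194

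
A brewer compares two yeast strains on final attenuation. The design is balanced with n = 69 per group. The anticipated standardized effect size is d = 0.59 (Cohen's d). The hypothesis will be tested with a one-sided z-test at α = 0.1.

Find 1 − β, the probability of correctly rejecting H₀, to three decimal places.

Noncentrality parameter: δ = d·√(n/2) = 0.59 × √(69/2) = 3.4655
Critical value for a one-sided test at α = 0.1: z_α = 1.282.
Power = Φ(δ − 1.282) = Φ(2.184) = 0.9855.

Power ≈ 0.986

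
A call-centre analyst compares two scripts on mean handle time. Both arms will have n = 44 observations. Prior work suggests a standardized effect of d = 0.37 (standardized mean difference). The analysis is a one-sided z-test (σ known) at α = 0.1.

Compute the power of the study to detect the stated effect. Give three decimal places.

Noncentrality parameter: δ = d·√(n/2) = 0.37 × √(44/2) = 1.7355
Critical value for a one-sided test at α = 0.1: z_α = 1.282.
Power = Φ(δ − 1.282) = Φ(0.454) = 0.6751.

Power ≈ 0.675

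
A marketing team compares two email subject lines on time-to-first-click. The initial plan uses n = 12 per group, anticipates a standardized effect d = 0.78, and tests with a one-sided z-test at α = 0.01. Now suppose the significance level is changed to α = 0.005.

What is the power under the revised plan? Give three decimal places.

δ = d·√(n/2) = 0.78 × √(12/2) = 1.9106 (unchanged). New critical value: z_{0.005} = 2.576.
Revised power = Φ(δ − 2.576) = Φ(-0.665) = 0.2530.

Power ≈ 0.253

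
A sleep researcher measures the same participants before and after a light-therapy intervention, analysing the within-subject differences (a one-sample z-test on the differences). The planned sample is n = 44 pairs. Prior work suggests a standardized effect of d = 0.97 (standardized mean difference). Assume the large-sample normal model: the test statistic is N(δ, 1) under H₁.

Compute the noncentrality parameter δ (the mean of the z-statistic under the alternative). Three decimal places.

δ = d·√n = 0.97 × √44 = 6.4343

δ ≈ 6.434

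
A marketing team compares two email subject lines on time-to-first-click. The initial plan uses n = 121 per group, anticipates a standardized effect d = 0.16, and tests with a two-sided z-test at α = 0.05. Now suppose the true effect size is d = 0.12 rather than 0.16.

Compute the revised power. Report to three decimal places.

With d = 0.12: δ = d·√(n/2) = 0.12 × √(121/2) = 0.9334. Critical value z_{0.025} = 1.960.
Revised power = Φ(δ − 1.960) + Φ(−δ − 1.960) = Φ(-1.027) + Φ(-2.893) = 0.1523 + 0.0019 = 0.1542.

Power ≈ 0.154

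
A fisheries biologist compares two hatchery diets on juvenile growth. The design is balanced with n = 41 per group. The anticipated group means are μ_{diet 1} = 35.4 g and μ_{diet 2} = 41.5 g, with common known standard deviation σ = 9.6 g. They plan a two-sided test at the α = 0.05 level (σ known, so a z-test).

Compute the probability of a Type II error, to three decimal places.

β ≈ 0.180

Standardized effect: d = |μ_{diet 1} − μ_{diet 2}| / σ = |35.4 − 41.5| / 9.6 = 0.6354
Noncentrality parameter: δ = d·√(n/2) = 0.6354 × √(41/2) = 2.8770
Critical value for a two-sided test at α = 0.05: z_{α/2} = 1.960.
Power = Φ(δ − 1.960) + Φ(−δ − 1.960) = Φ(0.917) + Φ(-4.837) = 0.8204 + 0.0000 = 0.8204.
Type II error: β = 1 − power = 1 − 0.8204 = 0.1796.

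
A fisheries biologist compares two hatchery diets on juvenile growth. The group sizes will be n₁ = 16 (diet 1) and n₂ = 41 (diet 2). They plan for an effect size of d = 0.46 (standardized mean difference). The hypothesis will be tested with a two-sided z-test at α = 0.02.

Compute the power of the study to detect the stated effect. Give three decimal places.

Power ≈ 0.222

Noncentrality parameter: δ = d / √(1/n₁ + 1/n₂) = 0.46 / √(1/16 + 1/41) = 1.5605
Critical value for a two-sided test at α = 0.02: z_{α/2} = 2.326.
Power = Φ(δ − 2.326) + Φ(−δ − 2.326) = Φ(-0.766) + Φ(-3.887) = 0.2219 + 0.0001 = 0.2219.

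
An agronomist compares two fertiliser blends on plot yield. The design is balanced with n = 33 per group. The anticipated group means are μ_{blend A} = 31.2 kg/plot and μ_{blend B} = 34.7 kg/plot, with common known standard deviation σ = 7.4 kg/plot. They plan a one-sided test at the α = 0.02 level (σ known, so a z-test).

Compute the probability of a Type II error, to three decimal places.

β ≈ 0.553

Standardized effect: d = |μ_{blend A} − μ_{blend B}| / σ = |31.2 − 34.7| / 7.4 = 0.4730
Noncentrality parameter: δ = d·√(n/2) = 0.4730 × √(33/2) = 1.9212
Critical value for a one-sided test at α = 0.02: z_α = 2.054.
Power = Φ(δ − 2.054) = Φ(-0.133) = 0.4473.
Type II error: β = 1 − power = 1 − 0.4473 = 0.5527.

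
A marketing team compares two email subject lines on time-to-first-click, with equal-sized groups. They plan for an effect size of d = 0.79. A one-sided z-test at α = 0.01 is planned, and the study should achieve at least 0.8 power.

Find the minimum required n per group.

Set Φ(δ − 2.326) = 0.8; then δ − 2.326 = Φ⁻¹(0.8) = 0.842, giving δ = 3.168.
δ = d·√(n/2) ⇒ n = 2(δ/d)² = 2 × (3.168 / 0.79)² = 32.16.
Round up to the next whole unit.

n = 33 per group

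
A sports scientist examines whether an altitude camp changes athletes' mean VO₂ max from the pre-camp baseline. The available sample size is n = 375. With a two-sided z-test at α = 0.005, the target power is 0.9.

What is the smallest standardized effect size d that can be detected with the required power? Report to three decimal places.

Need Φ(δ − 2.807) = 0.9, so δ = 2.807 + 1.282 = 4.089.
(Lower-tail contribution to power is negligible for δ > 0.)
δ = d·√n ⇒ d = δ/√n = 4.089/√375 = 0.2111.

d ≈ 0.211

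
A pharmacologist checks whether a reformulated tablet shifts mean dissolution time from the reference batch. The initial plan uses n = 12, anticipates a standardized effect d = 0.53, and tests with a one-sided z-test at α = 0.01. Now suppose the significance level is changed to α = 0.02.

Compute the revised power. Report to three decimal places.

Power ≈ 0.414

δ = d·√n = 0.53 × √12 = 1.8360 (unchanged). New critical value: z_{0.02} = 2.054.
Revised power = P(Z > 2.054 − δ) = Φ(-0.218) = 0.4138.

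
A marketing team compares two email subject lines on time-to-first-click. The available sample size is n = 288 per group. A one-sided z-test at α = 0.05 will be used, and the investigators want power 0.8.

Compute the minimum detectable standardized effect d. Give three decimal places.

d ≈ 0.207

Required noncentrality: δ = z_{0.05} + z_{0.20} = 1.645 + 0.842 = 2.486.
δ = d·√(n/2) ⇒ d = δ/√(n/2) = 2.486/√(288/2) = 0.2072.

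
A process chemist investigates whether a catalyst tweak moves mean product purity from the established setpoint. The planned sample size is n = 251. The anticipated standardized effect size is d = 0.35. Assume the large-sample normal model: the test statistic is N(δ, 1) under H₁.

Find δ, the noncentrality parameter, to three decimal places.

δ ≈ 5.545

δ = d·√n = 0.35 × √251 = 5.5450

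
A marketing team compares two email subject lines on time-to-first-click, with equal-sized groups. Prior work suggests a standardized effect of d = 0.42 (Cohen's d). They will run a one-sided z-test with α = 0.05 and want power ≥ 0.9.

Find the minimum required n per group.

Set Φ(δ − 1.645) = 0.9; then δ − 1.645 = Φ⁻¹(0.9) = 1.282, giving δ = 2.926.
δ = d·√(n/2) ⇒ n = 2(δ/d)² = 2 × (2.926 / 0.42)² = 97.10.
Rounding up, n = 98 per group.

n = 98 per group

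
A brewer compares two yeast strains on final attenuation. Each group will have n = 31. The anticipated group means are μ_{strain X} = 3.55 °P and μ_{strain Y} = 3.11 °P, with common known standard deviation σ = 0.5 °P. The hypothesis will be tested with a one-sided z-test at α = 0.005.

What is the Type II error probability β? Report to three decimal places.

Standardized effect: d = |μ_{strain X} − μ_{strain Y}| / σ = |3.55 − 3.11| / 0.5 = 0.8800
Noncentrality parameter: δ = d·√(n/2) = 0.8800 × √(31/2) = 3.4646
Critical value for a one-sided test at α = 0.005: z_α = 2.576.
Power = Φ(δ − 2.576) = Φ(0.889) = 0.8129.
Type II error: β = 1 − power = 1 − 0.8129 = 0.1871.

β ≈ 0.187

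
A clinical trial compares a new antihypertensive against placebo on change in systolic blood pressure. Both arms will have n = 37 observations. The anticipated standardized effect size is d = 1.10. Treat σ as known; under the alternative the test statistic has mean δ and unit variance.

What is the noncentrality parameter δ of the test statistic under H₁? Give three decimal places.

δ ≈ 4.731

δ = d·√(n/2) = 1.10 × √(37/2) = 4.7313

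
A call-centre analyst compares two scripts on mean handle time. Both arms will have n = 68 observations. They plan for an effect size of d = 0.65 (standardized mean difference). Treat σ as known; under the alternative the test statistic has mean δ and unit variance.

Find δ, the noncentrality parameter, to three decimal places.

δ ≈ 3.790

The noncentrality parameter scales effect size by the design's sample-size factor: δ = d·√(n/2) = 0.65 × √(68/2) = 3.7901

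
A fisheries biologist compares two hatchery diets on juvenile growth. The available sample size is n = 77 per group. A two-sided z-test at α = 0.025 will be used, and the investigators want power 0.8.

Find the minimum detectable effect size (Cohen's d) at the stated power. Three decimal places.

Required noncentrality: δ = z_{0.0125} + z_{0.20} = 2.241 + 0.842 = 3.083.
(The second rejection-region term Φ(−δ − z_{α/2}) is negligible and dropped.)
δ = d·√(n/2) ⇒ d = δ/√(n/2) = 3.083/√(77/2) = 0.4969.

d ≈ 0.497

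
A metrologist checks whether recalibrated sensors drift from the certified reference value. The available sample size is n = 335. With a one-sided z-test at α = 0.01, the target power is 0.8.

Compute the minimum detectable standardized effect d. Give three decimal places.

Required noncentrality: δ = z_{0.01} + z_{0.20} = 2.326 + 0.842 = 3.168.
δ = d·√n ⇒ d = δ/√n = 3.168/√335 = 0.1731.

d ≈ 0.173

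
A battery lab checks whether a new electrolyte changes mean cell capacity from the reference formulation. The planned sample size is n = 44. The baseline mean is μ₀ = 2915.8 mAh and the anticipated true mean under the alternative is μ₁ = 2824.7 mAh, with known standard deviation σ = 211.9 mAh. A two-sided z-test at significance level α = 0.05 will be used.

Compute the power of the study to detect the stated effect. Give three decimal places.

Power ≈ 0.814

Standardized effect: d = |μ₁ − μ₀| / σ = |2824.7 − 2915.8| / 211.9 = 0.4299
Noncentrality parameter: δ = d·√n = 0.4299 × √44 = 2.8518
Critical value for a two-sided test at α = 0.05: z_{α/2} = 1.960.
Power = Φ(δ − 1.960) + Φ(−δ − 1.960) = Φ(0.892) + Φ(-4.812) = 0.8138 + 0.0000 = 0.8138.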